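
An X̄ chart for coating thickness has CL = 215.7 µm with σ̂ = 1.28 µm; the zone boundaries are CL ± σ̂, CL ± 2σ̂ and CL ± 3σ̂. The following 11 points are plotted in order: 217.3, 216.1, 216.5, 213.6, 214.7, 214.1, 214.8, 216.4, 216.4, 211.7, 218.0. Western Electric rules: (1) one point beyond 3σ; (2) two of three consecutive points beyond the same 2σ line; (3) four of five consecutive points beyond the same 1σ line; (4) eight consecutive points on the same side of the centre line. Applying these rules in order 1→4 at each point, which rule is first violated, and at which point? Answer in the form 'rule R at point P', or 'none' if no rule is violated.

rule 1 at point 10

Zone of each point (C = within 1σ̂, B = 1σ̂–2σ̂, A = 2σ̂–3σ̂, * = beyond 3σ̂; sign = side of CL): 1:+B, 2:+C, 3:+C, 4:-B, 5:-C, 6:-B, 7:-C, 8:+C, 9:+C, 10:-*, 11:+B
Rule 1 (one point beyond the 3σ limits) is satisfied at point 10.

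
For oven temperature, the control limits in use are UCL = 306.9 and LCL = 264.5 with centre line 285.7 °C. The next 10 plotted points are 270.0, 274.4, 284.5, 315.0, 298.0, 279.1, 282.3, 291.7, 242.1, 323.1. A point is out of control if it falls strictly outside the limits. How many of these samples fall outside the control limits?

3

Compare each point to [264.5, 306.9]: sample 4 = 315.0 > UCL; sample 9 = 242.1 < LCL; sample 10 = 323.1 > UCL.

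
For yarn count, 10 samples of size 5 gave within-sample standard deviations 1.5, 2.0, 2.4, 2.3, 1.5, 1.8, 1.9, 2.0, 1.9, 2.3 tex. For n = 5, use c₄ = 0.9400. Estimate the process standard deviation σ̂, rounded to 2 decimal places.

2.09

s̄ = (1.5 + 2.0 + 2.4 + 2.3 + 1.5 + 1.8 + 1.9 + 2.0 + 1.9 + 2.3) / 10 = 1.9600
σ̂ = s̄ / c₄ = 1.9600 / 0.9400 = 2.0851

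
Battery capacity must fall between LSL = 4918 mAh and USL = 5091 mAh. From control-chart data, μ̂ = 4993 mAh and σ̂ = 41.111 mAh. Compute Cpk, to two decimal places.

0.61

Cpu = (USL − μ̂) / (3σ̂) = (5091 − 4993) / (3 × 41.111) = 0.7946; Cpl = (μ̂ − LSL) / (3σ̂) = (4993 − 4918) / (3 × 41.111) = 0.6081; Cpk = min(Cpu, Cpl) = 0.6081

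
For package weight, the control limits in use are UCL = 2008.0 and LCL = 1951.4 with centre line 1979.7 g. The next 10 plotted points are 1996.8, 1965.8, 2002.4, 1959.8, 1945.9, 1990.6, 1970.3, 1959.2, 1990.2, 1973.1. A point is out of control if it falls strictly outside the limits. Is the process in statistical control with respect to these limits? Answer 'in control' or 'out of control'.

out of control

Compare each point to [1951.4, 2008.0]: sample 5 = 1945.9 < LCL.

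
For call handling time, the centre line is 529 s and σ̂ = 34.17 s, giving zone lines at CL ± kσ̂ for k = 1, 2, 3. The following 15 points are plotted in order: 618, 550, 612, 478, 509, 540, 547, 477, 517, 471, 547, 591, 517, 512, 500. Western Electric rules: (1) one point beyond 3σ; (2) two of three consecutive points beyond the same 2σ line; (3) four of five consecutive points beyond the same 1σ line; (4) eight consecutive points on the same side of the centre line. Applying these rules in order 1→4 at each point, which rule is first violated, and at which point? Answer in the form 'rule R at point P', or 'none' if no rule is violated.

Zone of each point (C = within 1σ̂, B = 1σ̂–2σ̂, A = 2σ̂–3σ̂, * = beyond 3σ̂; sign = side of CL): 1:+A, 2:+C, 3:+A, 4:-B, 5:-C, 6:+C, 7:+C, 8:-B, 9:-C, 10:-B, 11:+C, 12:+B, 13:-C, 14:-C, 15:-C
Rule 2 (two of three consecutive points beyond the same 2σ limit) is satisfied at point 3.

rule 2 at point 3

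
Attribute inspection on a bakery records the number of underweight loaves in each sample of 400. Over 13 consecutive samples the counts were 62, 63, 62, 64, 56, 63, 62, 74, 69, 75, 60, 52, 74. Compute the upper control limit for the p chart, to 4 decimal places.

p̄ = Σdᵢ / (k·n) = 836 / (13 × 400) = 0.16077
UCL = p̄ + 3·√(p̄(1−p̄)/n) = 0.16077 + 3 × √(0.16077×0.83923/400) = 0.16077 + 3 × 0.01837 = 0.21587

0.2159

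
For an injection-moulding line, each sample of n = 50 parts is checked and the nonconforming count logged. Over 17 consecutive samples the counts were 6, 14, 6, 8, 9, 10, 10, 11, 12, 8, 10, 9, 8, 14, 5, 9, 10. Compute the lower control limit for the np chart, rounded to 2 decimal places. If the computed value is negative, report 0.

p̄ = Σdᵢ / (k·n) = 159 / (17 × 50) = 0.18706
LCL = np̄ − 3·√(np̄(1−p̄)) = 9.3529 − 3 × 2.7574 = 1.0807

1.08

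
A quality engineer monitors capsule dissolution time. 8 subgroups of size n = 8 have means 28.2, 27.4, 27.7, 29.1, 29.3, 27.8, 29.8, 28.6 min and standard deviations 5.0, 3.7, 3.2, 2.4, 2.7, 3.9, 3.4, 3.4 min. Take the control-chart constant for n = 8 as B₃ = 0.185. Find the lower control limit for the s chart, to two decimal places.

s̄ = (5.0 + 3.7 + 3.2 + 2.4 + 2.7 + 3.9 + 3.4 + 3.4) / 8 = 3.4625
LCL_s = B₃·s̄ = 0.185 × 3.4625 = 0.6406

0.64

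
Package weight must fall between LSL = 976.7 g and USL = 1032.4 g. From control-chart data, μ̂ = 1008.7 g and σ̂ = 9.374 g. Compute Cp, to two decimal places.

0.99

Cp = (USL − LSL) / (6σ̂) = (1032.4 − 976.7) / (6 × 9.374) = 55.7000 / 56.2440 = 0.9903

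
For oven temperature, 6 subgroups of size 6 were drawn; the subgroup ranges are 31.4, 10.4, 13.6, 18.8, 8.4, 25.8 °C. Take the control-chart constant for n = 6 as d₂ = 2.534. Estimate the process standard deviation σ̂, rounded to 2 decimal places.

7.13

R̄ = (31.4 + 10.4 + 13.6 + 18.8 + 8.4 + 25.8) / 6 = 18.0667
σ̂ = R̄ / d₂ = 18.0667 / 2.534 = 7.1297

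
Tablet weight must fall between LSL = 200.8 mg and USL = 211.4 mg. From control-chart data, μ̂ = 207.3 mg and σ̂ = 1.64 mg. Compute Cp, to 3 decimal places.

Cp = (USL − LSL) / (6σ̂) = (211.4 − 200.8) / (6 × 1.64) = 10.6000 / 9.8400 = 1.0772

1.077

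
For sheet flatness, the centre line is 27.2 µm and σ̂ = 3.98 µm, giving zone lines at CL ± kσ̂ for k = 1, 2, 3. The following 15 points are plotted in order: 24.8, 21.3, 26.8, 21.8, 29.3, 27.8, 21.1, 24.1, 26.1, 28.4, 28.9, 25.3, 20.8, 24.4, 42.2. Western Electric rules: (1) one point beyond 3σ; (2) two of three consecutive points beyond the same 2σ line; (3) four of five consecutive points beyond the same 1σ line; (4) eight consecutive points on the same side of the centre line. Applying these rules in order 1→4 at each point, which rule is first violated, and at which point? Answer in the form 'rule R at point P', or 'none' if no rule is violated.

rule 1 at point 15

Zone of each point (C = within 1σ̂, B = 1σ̂–2σ̂, A = 2σ̂–3σ̂, * = beyond 3σ̂; sign = side of CL): 1:-C, 2:-B, 3:-C, 4:-B, 5:+C, 6:+C, 7:-B, 8:-C, 9:-C, 10:+C, 11:+C, 12:-C, 13:-B, 14:-C, 15:+*
Rule 1 (one point beyond the 3σ limits) is satisfied at point 15.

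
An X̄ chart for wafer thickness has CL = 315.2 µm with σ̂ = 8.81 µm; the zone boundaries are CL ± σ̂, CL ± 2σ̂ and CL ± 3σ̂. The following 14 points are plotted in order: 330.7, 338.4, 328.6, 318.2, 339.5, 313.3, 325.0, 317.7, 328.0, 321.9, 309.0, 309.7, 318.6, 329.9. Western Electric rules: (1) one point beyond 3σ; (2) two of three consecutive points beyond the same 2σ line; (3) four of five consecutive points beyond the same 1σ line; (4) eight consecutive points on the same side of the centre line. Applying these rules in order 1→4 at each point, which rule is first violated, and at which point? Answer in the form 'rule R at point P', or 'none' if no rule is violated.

rule 3 at point 5

Zone of each point (C = within 1σ̂, B = 1σ̂–2σ̂, A = 2σ̂–3σ̂, * = beyond 3σ̂; sign = side of CL): 1:+B, 2:+A, 3:+B, 4:+C, 5:+A, 6:-C, 7:+B, 8:+C, 9:+B, 10:+C, 11:-C, 12:-C, 13:+C, 14:+B
Rule 3 (four of five consecutive points beyond the same 1σ limit) is satisfied at point 5.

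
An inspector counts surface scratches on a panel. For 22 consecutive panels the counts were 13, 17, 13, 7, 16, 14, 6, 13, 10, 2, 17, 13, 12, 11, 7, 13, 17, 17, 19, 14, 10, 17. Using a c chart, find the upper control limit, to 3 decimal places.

c̄ = (13 + 17 + 13 + 7 + 16 + 14 + 6 + 13 + 10 + 2 + 17 + 13 + 12 + 11 + 7 + 13 + 17 + 17 + 19 + 14 + 10 + 17) / 22 = 278 / 22 = 12.6364
UCL = c̄ + 3√c̄ = 12.6364 + 3 × √12.6364 = 12.6364 + 3 × 3.5548 = 23.3007

23.301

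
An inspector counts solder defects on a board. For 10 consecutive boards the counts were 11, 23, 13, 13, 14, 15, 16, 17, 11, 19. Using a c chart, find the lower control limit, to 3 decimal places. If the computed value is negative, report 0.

c̄ = (11 + 23 + 13 + 13 + 14 + 15 + 16 + 17 + 11 + 19) / 10 = 152 / 10 = 15.2000
LCL = c̄ − 3√c̄ = 15.2000 − 3 × 3.8987 = 3.5038

3.504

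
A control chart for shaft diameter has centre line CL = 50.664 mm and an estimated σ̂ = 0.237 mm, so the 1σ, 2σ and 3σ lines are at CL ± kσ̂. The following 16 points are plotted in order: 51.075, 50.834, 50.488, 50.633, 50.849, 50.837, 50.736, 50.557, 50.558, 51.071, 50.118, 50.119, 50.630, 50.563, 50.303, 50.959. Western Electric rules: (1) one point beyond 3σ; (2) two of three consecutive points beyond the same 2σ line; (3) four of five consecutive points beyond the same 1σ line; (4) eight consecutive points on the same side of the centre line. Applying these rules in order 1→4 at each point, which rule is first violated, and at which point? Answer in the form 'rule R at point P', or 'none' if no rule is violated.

rule 2 at point 12

Zone of each point (C = within 1σ̂, B = 1σ̂–2σ̂, A = 2σ̂–3σ̂, * = beyond 3σ̂; sign = side of CL): 1:+B, 2:+C, 3:-C, 4:-C, 5:+C, 6:+C, 7:+C, 8:-C, 9:-C, 10:+B, 11:-A, 12:-A, 13:-C, 14:-C, 15:-B, 16:+B
Rule 2 (two of three consecutive points beyond the same 2σ limit) is satisfied at point 12.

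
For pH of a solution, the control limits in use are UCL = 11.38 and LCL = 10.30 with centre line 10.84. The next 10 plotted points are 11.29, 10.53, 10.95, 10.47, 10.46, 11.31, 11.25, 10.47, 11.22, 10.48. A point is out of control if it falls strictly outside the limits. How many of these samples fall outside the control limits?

0

All 10 points lie within [10.30, 11.38].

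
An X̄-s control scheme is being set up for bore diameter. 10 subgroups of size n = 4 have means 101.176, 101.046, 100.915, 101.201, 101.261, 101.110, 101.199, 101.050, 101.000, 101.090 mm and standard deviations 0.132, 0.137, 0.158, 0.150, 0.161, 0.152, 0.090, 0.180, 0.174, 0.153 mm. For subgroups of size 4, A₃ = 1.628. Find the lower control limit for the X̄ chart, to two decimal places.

100.86

X̄̄ = (101.176 + 101.046 + 100.915 + 101.201 + 101.261 + 101.110 + 101.199 + 101.050 + 101.000 + 101.090) / 10 = 101.1048
s̄ = (0.132 + 0.137 + 0.158 + 0.150 + 0.161 + 0.152 + 0.090 + 0.180 + 0.174 + 0.153) / 10 = 0.1487
LCL = X̄̄ − A₃·s̄ = 101.1048 − 1.628 × 0.1487 = 100.8627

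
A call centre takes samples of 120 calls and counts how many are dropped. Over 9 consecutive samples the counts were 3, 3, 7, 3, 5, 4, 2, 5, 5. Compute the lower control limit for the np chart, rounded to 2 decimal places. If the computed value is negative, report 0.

p̄ = Σdᵢ / (k·n) = 37 / (9 × 120) = 0.03426
LCL = np̄ − 3·√(np̄(1−p̄)) = 4.1111 − 3 × 1.9926 = -1.8665 → 0 (negative, so LCL = 0)

0.00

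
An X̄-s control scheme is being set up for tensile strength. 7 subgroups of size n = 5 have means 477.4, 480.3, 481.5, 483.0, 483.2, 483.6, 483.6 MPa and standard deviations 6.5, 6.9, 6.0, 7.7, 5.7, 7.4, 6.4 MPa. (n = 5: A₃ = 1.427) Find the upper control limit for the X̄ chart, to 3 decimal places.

X̄̄ = (477.4 + 480.3 + 481.5 + 483.0 + 483.2 + 483.6 + 483.6) / 7 = 481.8000
s̄ = (6.5 + 6.9 + 6.0 + 7.7 + 5.7 + 7.4 + 6.4) / 7 = 6.6571
UCL = X̄̄ + A₃·s̄ = 481.8000 + 1.427 × 6.6571 = 491.2997

491.300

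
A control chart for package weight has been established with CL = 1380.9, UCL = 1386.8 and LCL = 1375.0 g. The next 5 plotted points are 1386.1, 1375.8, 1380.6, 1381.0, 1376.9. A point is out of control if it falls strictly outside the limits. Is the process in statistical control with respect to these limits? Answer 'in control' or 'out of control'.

All 5 points lie within [1375.0, 1386.8].

in control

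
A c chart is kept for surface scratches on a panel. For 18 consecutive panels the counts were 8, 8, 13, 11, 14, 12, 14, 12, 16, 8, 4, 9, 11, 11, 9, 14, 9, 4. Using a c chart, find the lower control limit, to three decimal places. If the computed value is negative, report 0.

c̄ = (8 + 8 + 13 + 11 + 14 + 12 + 14 + 12 + 16 + 8 + 4 + 9 + 11 + 11 + 9 + 14 + 9 + 4) / 18 = 187 / 18 = 10.3889
LCL = c̄ − 3√c̄ = 10.3889 − 3 × 3.2232 = 0.7193

0.719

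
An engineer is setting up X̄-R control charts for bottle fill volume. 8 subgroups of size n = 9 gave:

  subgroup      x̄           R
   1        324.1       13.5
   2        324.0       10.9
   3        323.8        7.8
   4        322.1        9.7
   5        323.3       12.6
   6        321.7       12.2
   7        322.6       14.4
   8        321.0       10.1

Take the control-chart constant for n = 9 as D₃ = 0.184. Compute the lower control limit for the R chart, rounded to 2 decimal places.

2.10

R̄ = (13.5 + 10.9 + 7.8 + 9.7 + 12.6 + 12.2 + 14.4 + 10.1) / 8 = 91.2000 / 8 = 11.4000
LCL_R = D₃·R̄ = 0.184 × 11.4000 = 2.0976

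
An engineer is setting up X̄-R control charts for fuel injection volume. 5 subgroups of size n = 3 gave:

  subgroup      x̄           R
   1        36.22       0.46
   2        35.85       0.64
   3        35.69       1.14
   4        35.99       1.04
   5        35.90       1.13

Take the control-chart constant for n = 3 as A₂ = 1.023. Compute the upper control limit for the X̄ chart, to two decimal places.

X̄̄ = (36.22 + 35.85 + 35.69 + 35.99 + 35.90) / 5 = 179.6500 / 5 = 35.9300
R̄ = (0.46 + 0.64 + 1.14 + 1.04 + 1.13) / 5 = 4.4100 / 5 = 0.8820
UCL = X̄̄ + A₂·R̄ = 35.9300 + 1.023 × 0.8820 = 36.8323

36.83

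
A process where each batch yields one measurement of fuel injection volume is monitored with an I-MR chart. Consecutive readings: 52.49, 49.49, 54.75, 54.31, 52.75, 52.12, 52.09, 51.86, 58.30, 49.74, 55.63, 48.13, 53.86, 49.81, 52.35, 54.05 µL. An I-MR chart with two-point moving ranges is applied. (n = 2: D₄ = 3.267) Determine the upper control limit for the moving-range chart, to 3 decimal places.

Moving ranges: 3.00, 5.26, 0.44, 1.56, 0.63, 0.03, 0.23, 6.44, 8.56, 5.89, 7.50, 5.73, 4.05, 2.54, 1.70; M̄R̄ = 53.5600 / 15 = 3.5707
UCL_MR = D₄·M̄R̄ = 3.267 × 3.5707 = 11.6654

11.665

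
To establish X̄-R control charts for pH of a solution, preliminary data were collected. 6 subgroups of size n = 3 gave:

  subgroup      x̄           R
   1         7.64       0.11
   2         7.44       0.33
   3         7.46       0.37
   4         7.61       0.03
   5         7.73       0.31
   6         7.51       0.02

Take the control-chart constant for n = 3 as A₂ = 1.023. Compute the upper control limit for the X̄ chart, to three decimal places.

7.764

X̄̄ = (7.64 + 7.44 + 7.46 + 7.61 + 7.73 + 7.51) / 6 = 45.3900 / 6 = 7.5650
R̄ = (0.11 + 0.33 + 0.37 + 0.03 + 0.31 + 0.02) / 6 = 1.1700 / 6 = 0.1950
UCL = X̄̄ + A₂·R̄ = 7.5650 + 1.023 × 0.1950 = 7.7645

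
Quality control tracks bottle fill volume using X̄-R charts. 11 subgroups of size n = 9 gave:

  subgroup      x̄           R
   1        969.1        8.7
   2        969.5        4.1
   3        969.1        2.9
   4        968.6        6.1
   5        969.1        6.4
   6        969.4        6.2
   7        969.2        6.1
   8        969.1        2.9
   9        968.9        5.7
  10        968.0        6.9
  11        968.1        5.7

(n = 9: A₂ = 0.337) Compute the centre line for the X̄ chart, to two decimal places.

X̄̄ = (969.1 + 969.5 + 969.1 + 968.6 + 969.1 + 969.4 + 969.2 + 969.1 + 968.9 + 968.0 + 968.1) / 11 = 10658.1000 / 11 = 968.9182
CL = X̄̄ = 968.9182

968.92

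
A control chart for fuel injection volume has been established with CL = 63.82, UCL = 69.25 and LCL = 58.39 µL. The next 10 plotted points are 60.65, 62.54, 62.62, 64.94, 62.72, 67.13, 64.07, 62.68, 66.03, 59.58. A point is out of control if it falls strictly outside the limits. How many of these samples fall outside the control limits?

All 10 points lie within [58.39, 69.25].

0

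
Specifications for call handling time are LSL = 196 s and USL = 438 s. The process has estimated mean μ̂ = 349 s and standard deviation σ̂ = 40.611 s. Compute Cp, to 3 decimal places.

0.993

Cp = (USL − LSL) / (6σ̂) = (438 − 196) / (6 × 40.611) = 242.0000 / 243.6660 = 0.9932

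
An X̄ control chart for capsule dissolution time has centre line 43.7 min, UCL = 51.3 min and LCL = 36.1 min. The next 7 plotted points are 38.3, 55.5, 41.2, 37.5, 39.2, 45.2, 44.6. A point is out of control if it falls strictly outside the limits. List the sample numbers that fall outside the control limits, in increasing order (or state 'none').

Compare each point to [36.1, 51.3]: sample 2 = 55.5 > UCL.

2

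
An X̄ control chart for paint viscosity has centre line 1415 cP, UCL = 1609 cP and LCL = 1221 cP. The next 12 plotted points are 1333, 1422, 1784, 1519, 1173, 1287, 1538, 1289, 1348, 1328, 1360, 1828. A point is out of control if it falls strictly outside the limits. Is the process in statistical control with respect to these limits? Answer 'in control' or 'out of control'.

out of control

Compare each point to [1221, 1609]: sample 3 = 1784 > UCL; sample 5 = 1173 < LCL; sample 12 = 1828 > UCL.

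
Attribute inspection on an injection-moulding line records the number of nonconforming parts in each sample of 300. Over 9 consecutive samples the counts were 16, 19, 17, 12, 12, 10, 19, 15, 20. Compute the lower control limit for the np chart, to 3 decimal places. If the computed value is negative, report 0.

p̄ = Σdᵢ / (k·n) = 140 / (9 × 300) = 0.05185
LCL = np̄ − 3·√(np̄(1−p̄)) = 15.5556 − 3 × 3.8404 = 4.0342

4.034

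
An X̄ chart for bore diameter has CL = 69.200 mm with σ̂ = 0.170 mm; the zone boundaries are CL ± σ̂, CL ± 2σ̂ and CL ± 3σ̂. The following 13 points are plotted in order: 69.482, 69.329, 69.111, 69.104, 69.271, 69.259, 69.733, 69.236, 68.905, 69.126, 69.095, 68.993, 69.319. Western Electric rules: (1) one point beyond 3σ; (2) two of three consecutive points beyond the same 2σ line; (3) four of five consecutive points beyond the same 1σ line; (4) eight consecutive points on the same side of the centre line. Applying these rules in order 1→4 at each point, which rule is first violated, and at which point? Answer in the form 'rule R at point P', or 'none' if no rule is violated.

Zone of each point (C = within 1σ̂, B = 1σ̂–2σ̂, A = 2σ̂–3σ̂, * = beyond 3σ̂; sign = side of CL): 1:+B, 2:+C, 3:-C, 4:-C, 5:+C, 6:+C, 7:+*, 8:+C, 9:-B, 10:-C, 11:-C, 12:-B, 13:+C
Rule 1 (one point beyond the 3σ limits) is satisfied at point 7.

rule 1 at point 7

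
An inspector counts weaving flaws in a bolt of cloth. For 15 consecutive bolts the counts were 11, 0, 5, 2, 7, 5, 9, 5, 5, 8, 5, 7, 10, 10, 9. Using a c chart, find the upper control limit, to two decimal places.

c̄ = (11 + 0 + 5 + 2 + 7 + 5 + 9 + 5 + 5 + 8 + 5 + 7 + 10 + 10 + 9) / 15 = 98 / 15 = 6.5333
UCL = c̄ + 3√c̄ = 6.5333 + 3 × √6.5333 = 6.5333 + 3 × 2.5560 = 14.2014

14.20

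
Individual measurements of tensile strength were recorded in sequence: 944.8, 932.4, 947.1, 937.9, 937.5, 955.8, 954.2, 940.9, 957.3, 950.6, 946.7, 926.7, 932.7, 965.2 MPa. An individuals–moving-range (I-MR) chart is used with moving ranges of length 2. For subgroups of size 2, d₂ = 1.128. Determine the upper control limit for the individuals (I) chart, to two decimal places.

X̄ = (944.8 + 932.4 + 947.1 + 937.9 + 937.5 + 955.8 + 954.2 + 940.9 + 957.3 + 950.6 + 946.7 + 926.7 + 932.7 + 965.2) / 14 = 944.9857
Moving ranges: 12.4, 14.7, 9.2, 0.4, 18.3, 1.6, 13.3, 16.4, 6.7, 3.9, 20.0, 6.0, 32.5; M̄R̄ = 155.4000 / 13 = 11.9538
UCL = X̄ + 3·M̄R̄/d₂ = 944.9857 + 3 × 11.9538 / 1.128 = 976.7779

976.78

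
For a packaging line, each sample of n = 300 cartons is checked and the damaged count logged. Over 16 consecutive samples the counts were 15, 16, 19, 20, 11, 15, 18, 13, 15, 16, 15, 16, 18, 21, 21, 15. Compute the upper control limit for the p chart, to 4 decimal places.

0.0945

p̄ = Σdᵢ / (k·n) = 264 / (16 × 300) = 0.05500
UCL = p̄ + 3·√(p̄(1−p̄)/n) = 0.05500 + 3 × √(0.05500×0.94500/300) = 0.05500 + 3 × 0.01316 = 0.09449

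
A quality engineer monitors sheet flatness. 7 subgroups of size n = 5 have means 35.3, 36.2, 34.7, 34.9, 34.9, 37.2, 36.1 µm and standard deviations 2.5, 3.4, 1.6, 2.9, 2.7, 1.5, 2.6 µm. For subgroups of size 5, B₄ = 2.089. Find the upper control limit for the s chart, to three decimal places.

s̄ = (2.5 + 3.4 + 1.6 + 2.9 + 2.7 + 1.5 + 2.6) / 7 = 2.4571
UCL_s = B₄·s̄ = 2.089 × 2.4571 = 5.1330

5.133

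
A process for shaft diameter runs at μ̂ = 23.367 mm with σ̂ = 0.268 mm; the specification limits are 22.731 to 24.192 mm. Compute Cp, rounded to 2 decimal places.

0.91

Cp = (USL − LSL) / (6σ̂) = (24.192 − 22.731) / (6 × 0.268) = 1.4610 / 1.6080 = 0.9086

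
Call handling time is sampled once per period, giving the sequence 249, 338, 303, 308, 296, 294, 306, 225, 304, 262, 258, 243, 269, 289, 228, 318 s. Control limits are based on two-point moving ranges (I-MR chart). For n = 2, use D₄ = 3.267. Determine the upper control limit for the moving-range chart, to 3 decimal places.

124.799

Moving ranges: 89, 35, 5, 12, 2, 12, 81, 79, 42, 4, 15, 26, 20, 61, 90; M̄R̄ = 573.0000 / 15 = 38.2000
UCL_MR = D₄·M̄R̄ = 3.267 × 38.2000 = 124.7994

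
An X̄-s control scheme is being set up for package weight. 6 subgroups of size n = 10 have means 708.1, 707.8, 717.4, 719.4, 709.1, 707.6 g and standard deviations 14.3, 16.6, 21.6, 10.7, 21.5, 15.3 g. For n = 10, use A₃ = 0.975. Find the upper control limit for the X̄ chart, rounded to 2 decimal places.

727.82

X̄̄ = (708.1 + 707.8 + 717.4 + 719.4 + 709.1 + 707.6) / 6 = 711.5667
s̄ = (14.3 + 16.6 + 21.6 + 10.7 + 21.5 + 15.3) / 6 = 16.6667
UCL = X̄̄ + A₃·s̄ = 711.5667 + 0.975 × 16.6667 = 727.8167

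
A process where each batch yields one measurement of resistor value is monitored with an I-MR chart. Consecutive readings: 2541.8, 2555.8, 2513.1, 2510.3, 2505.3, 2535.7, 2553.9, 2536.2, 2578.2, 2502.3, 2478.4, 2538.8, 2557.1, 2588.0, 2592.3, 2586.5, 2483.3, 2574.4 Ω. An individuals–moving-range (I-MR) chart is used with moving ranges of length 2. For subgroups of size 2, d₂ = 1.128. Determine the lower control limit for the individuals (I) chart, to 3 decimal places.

2448.862

X̄ = (2541.8 + 2555.8 + 2513.1 + 2510.3 + 2505.3 + 2535.7 + 2553.9 + 2536.2 + 2578.2 + 2502.3 + 2478.4 + 2538.8 + 2557.1 + 2588.0 + 2592.3 + 2586.5 + 2483.3 + 2574.4) / 18 = 2540.6333
Moving ranges: 14.0, 42.7, 2.8, 5.0, 30.4, 18.2, 17.7, 42.0, 75.9, 23.9, 60.4, 18.3, 30.9, 4.3, 5.8, 103.2, 91.1; M̄R̄ = 586.6000 / 17 = 34.5059
LCL = X̄ − 3·M̄R̄/d₂ = 2540.6333 − 3 × 34.5059 / 1.128 = 2448.8624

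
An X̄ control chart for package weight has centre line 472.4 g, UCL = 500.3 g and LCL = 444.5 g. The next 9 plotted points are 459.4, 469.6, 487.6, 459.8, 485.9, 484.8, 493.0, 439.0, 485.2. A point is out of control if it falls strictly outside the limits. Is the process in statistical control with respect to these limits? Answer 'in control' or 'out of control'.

out of control

Compare each point to [444.5, 500.3]: sample 8 = 439.0 < LCL.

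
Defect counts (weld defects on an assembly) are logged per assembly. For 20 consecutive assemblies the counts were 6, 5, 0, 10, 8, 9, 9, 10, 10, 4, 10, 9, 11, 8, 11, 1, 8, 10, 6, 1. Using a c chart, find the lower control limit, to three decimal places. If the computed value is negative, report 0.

0.000

c̄ = (6 + 5 + 0 + 10 + 8 + 9 + 9 + 10 + 10 + 4 + 10 + 9 + 11 + 8 + 11 + 1 + 8 + 10 + 6 + 1) / 20 = 146 / 20 = 7.3000
LCL = c̄ − 3√c̄ = 7.3000 − 3 × 2.7019 = -0.8056 → 0 (cannot be negative)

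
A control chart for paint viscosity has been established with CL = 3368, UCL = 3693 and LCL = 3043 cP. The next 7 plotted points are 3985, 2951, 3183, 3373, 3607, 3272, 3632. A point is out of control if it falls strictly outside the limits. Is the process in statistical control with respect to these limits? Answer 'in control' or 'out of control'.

Compare each point to [3043, 3693]: sample 1 = 3985 > UCL; sample 2 = 2951 < LCL.

out of control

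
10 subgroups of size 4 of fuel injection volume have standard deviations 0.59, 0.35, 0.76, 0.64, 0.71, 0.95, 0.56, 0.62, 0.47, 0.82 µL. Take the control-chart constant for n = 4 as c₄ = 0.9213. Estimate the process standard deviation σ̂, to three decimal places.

s̄ = (0.59 + 0.35 + 0.76 + 0.64 + 0.71 + 0.95 + 0.56 + 0.62 + 0.47 + 0.82) / 10 = 0.6470
σ̂ = s̄ / c₄ = 0.6470 / 0.9213 = 0.7023

0.702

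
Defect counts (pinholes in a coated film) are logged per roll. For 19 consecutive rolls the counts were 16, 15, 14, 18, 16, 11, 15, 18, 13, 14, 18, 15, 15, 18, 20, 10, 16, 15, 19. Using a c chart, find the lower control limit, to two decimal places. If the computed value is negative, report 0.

3.74

c̄ = (16 + 15 + 14 + 18 + 16 + 11 + 15 + 18 + 13 + 14 + 18 + 15 + 15 + 18 + 20 + 10 + 16 + 15 + 19) / 19 = 296 / 19 = 15.5789
LCL = c̄ − 3√c̄ = 15.5789 − 3 × 3.9470 = 3.7379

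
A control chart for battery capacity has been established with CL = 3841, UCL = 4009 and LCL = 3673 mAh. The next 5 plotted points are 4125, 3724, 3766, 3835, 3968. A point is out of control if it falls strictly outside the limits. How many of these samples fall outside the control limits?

1

Compare each point to [3673, 4009]: sample 1 = 4125 > UCL.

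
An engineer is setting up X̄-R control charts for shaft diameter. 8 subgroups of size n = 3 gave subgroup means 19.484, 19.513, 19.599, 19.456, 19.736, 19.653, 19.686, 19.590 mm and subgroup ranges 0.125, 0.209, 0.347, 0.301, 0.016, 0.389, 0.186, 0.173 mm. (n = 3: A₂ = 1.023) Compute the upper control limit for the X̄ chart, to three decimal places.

X̄̄ = (19.484 + 19.513 + 19.599 + 19.456 + 19.736 + 19.653 + 19.686 + 19.590) / 8 = 156.7170 / 8 = 19.5896
R̄ = (0.125 + 0.209 + 0.347 + 0.301 + 0.016 + 0.389 + 0.186 + 0.173) / 8 = 1.7460 / 8 = 0.2182
UCL = X̄̄ + A₂·R̄ = 19.5896 + 1.023 × 0.2182 = 19.8129

19.813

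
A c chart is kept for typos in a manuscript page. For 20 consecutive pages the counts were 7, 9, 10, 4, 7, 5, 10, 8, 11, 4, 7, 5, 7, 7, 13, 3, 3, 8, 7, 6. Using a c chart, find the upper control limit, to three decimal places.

c̄ = (7 + 9 + 10 + 4 + 7 + 5 + 10 + 8 + 11 + 4 + 7 + 5 + 7 + 7 + 13 + 3 + 3 + 8 + 7 + 6) / 20 = 141 / 20 = 7.0500
UCL = c̄ + 3√c̄ = 7.0500 + 3 × √7.0500 = 7.0500 + 3 × 2.6552 = 15.0156

15.016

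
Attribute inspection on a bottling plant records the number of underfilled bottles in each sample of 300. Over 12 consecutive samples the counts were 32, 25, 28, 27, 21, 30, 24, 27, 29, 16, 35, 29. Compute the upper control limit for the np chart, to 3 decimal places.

41.766

p̄ = Σdᵢ / (k·n) = 323 / (12 × 300) = 0.08972
UCL = np̄ + 3·√(np̄(1−p̄)) = 26.9167 + 3 × √(26.9167×0.91028) = 26.9167 + 3 × 4.9499 = 41.7664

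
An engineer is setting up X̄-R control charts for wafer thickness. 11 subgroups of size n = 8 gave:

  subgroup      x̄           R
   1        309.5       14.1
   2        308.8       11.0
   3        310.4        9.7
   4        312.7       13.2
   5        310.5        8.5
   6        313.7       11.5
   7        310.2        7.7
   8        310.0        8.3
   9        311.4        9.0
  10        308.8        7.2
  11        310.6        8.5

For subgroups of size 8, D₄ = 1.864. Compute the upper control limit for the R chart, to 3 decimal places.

R̄ = (14.1 + 11.0 + 9.7 + 13.2 + 8.5 + 11.5 + 7.7 + 8.3 + 9.0 + 7.2 + 8.5) / 11 = 108.7000 / 11 = 9.8818
UCL_R = D₄·R̄ = 1.864 × 9.8818 = 18.4197

18.420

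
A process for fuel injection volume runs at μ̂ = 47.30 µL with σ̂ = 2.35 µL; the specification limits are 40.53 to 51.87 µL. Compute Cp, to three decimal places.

0.804

Cp = (USL − LSL) / (6σ̂) = (51.87 − 40.53) / (6 × 2.35) = 11.3400 / 14.1000 = 0.8043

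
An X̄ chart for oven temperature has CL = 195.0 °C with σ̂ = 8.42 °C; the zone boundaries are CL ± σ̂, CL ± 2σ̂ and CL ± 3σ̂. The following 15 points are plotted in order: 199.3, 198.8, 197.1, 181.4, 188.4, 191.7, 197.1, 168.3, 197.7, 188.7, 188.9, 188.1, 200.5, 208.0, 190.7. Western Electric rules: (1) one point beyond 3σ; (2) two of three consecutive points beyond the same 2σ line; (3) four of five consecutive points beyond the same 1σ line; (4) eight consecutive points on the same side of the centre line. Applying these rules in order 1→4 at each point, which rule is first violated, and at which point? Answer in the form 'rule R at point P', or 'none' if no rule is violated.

Zone of each point (C = within 1σ̂, B = 1σ̂–2σ̂, A = 2σ̂–3σ̂, * = beyond 3σ̂; sign = side of CL): 1:+C, 2:+C, 3:+C, 4:-B, 5:-C, 6:-C, 7:+C, 8:-*, 9:+C, 10:-C, 11:-C, 12:-C, 13:+C, 14:+B, 15:-C
Rule 1 (one point beyond the 3σ limits) is satisfied at point 8.

rule 1 at point 8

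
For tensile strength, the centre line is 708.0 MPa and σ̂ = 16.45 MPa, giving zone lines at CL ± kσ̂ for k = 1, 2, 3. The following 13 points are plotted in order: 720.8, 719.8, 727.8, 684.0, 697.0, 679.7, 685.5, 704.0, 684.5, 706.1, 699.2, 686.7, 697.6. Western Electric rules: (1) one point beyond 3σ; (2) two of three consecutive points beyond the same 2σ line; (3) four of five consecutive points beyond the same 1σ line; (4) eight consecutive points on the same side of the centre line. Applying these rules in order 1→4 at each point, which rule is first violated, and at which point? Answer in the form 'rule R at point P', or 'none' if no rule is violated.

rule 4 at point 11

Zone of each point (C = within 1σ̂, B = 1σ̂–2σ̂, A = 2σ̂–3σ̂, * = beyond 3σ̂; sign = side of CL): 1:+C, 2:+C, 3:+B, 4:-B, 5:-C, 6:-B, 7:-B, 8:-C, 9:-B, 10:-C, 11:-C, 12:-B, 13:-C
Rule 4 (eight consecutive points on the same side of the centre line) is satisfied at point 11.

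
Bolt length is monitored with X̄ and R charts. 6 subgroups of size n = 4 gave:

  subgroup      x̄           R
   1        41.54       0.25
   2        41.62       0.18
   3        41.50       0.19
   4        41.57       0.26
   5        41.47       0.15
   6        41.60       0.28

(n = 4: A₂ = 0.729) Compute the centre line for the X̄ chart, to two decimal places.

41.55

X̄̄ = (41.54 + 41.62 + 41.50 + 41.57 + 41.47 + 41.60) / 6 = 249.3000 / 6 = 41.5500
CL = X̄̄ = 41.5500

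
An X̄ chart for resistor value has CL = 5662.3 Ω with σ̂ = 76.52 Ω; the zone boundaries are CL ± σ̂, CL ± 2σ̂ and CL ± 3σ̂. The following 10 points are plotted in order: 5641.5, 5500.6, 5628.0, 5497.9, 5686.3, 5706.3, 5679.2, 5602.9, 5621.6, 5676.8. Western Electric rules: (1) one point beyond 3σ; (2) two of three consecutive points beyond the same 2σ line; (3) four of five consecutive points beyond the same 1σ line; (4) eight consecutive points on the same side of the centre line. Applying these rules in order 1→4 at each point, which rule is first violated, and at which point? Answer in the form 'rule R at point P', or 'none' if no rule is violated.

Zone of each point (C = within 1σ̂, B = 1σ̂–2σ̂, A = 2σ̂–3σ̂, * = beyond 3σ̂; sign = side of CL): 1:-C, 2:-A, 3:-C, 4:-A, 5:+C, 6:+C, 7:+C, 8:-C, 9:-C, 10:+C
Rule 2 (two of three consecutive points beyond the same 2σ limit) is satisfied at point 4.

rule 2 at point 4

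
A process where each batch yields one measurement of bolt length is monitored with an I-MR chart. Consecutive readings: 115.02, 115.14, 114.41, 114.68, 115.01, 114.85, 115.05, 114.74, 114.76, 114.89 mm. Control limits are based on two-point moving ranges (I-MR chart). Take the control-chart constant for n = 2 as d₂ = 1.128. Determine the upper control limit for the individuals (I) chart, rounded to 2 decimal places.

115.53

X̄ = (115.02 + 115.14 + 114.41 + 114.68 + 115.01 + 114.85 + 115.05 + 114.74 + 114.76 + 114.89) / 10 = 114.8550
Moving ranges: 0.12, 0.73, 0.27, 0.33, 0.16, 0.20, 0.31, 0.02, 0.13; M̄R̄ = 2.2700 / 9 = 0.2522
UCL = X̄ + 3·M̄R̄/d₂ = 114.8550 + 3 × 0.2522 / 1.128 = 115.5258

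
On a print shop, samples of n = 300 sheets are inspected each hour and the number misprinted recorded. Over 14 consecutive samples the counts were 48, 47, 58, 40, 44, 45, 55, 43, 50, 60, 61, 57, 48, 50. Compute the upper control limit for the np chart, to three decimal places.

69.860

p̄ = Σdᵢ / (k·n) = 706 / (14 × 300) = 0.16810
UCL = np̄ + 3·√(np̄(1−p̄)) = 50.4286 + 3 × √(50.4286×0.83190) = 50.4286 + 3 × 6.4770 = 69.8596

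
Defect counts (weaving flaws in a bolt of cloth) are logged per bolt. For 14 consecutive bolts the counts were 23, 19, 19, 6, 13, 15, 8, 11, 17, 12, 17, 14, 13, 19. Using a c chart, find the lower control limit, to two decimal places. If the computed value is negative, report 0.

3.21

c̄ = (23 + 19 + 19 + 6 + 13 + 15 + 8 + 11 + 17 + 12 + 17 + 14 + 13 + 19) / 14 = 206 / 14 = 14.7143
LCL = c̄ − 3√c̄ = 14.7143 − 3 × 3.8359 = 3.2065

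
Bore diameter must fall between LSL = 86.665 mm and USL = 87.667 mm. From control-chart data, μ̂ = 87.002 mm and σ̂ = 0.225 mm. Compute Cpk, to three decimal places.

0.499

Cpu = (USL − μ̂) / (3σ̂) = (87.667 − 87.002) / (3 × 0.225) = 0.9852; Cpl = (μ̂ − LSL) / (3σ̂) = (87.002 − 86.665) / (3 × 0.225) = 0.4993; Cpk = min(Cpu, Cpl) = 0.4993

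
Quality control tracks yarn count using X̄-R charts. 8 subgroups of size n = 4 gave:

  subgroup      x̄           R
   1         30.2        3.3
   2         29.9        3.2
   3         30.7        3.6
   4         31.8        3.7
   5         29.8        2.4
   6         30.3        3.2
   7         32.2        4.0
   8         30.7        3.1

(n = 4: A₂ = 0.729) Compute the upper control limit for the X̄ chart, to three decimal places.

33.115

X̄̄ = (30.2 + 29.9 + 30.7 + 31.8 + 29.8 + 30.3 + 32.2 + 30.7) / 8 = 245.6000 / 8 = 30.7000
R̄ = (3.3 + 3.2 + 3.6 + 3.7 + 2.4 + 3.2 + 4.0 + 3.1) / 8 = 26.5000 / 8 = 3.3125
UCL = X̄̄ + A₂·R̄ = 30.7000 + 0.729 × 3.3125 = 33.1148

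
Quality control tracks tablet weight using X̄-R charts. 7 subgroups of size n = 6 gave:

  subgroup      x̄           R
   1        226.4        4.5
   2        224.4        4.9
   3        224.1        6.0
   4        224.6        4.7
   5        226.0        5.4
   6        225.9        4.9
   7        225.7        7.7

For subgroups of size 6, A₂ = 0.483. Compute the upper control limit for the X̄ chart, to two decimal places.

227.93

X̄̄ = (226.4 + 224.4 + 224.1 + 224.6 + 226.0 + 225.9 + 225.7) / 7 = 1577.1000 / 7 = 225.3000
R̄ = (4.5 + 4.9 + 6.0 + 4.7 + 5.4 + 4.9 + 7.7) / 7 = 38.1000 / 7 = 5.4429
UCL = X̄̄ + A₂·R̄ = 225.3000 + 0.483 × 5.4429 = 227.9289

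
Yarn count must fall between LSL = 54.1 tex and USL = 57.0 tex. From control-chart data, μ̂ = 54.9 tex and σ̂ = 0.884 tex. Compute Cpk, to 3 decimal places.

0.302

Cpu = (USL − μ̂) / (3σ̂) = (57.0 − 54.9) / (3 × 0.884) = 0.7919; Cpl = (μ̂ − LSL) / (3σ̂) = (54.9 − 54.1) / (3 × 0.884) = 0.3017; Cpk = min(Cpu, Cpl) = 0.3017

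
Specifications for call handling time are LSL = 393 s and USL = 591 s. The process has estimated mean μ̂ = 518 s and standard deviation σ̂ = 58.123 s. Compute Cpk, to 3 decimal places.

0.419

Cpu = (USL − μ̂) / (3σ̂) = (591 − 518) / (3 × 58.123) = 0.4187; Cpl = (μ̂ − LSL) / (3σ̂) = (518 − 393) / (3 × 58.123) = 0.7169; Cpk = min(Cpu, Cpl) = 0.4187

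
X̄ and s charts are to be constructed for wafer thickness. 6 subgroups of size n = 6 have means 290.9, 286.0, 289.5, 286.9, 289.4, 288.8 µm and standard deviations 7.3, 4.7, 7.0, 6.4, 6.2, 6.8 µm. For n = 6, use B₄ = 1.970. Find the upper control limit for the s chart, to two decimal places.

12.61

s̄ = (7.3 + 4.7 + 7.0 + 6.4 + 6.2 + 6.8) / 6 = 6.4000
UCL_s = B₄·s̄ = 1.970 × 6.4000 = 12.6080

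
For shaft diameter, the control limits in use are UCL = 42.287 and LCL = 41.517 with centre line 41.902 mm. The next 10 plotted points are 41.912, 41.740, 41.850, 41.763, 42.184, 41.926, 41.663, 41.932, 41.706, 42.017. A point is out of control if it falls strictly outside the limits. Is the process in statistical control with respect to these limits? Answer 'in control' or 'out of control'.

in control

All 10 points lie within [41.517, 42.287].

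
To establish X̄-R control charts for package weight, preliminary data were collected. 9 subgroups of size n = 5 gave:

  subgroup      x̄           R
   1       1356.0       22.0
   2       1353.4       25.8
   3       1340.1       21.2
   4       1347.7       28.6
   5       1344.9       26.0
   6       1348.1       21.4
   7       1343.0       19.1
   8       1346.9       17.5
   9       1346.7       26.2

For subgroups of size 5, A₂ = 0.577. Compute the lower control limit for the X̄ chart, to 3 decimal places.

1334.100

X̄̄ = (1356.0 + 1353.4 + 1340.1 + 1347.7 + 1344.9 + 1348.1 + 1343.0 + 1346.9 + 1346.7) / 9 = 12126.8000 / 9 = 1347.4222
R̄ = (22.0 + 25.8 + 21.2 + 28.6 + 26.0 + 21.4 + 19.1 + 17.5 + 26.2) / 9 = 207.8000 / 9 = 23.0889
LCL = X̄̄ − A₂·R̄ = 1347.4222 − 0.577 × 23.0889 = 1334.0999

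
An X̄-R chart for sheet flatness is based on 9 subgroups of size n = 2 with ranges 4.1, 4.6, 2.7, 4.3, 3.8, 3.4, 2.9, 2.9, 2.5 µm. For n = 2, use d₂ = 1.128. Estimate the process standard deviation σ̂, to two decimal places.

3.07

R̄ = (4.1 + 4.6 + 2.7 + 4.3 + 3.8 + 3.4 + 2.9 + 2.9 + 2.5) / 9 = 3.4667
σ̂ = R̄ / d₂ = 3.4667 / 1.128 = 3.0733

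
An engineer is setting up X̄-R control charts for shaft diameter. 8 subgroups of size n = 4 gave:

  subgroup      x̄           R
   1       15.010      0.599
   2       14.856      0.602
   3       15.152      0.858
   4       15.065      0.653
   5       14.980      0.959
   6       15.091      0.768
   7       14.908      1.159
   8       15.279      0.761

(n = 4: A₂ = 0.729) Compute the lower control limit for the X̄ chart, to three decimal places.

14.463

X̄̄ = (15.010 + 14.856 + 15.152 + 15.065 + 14.980 + 15.091 + 14.908 + 15.279) / 8 = 120.3410 / 8 = 15.0426
R̄ = (0.599 + 0.602 + 0.858 + 0.653 + 0.959 + 0.768 + 1.159 + 0.761) / 8 = 6.3590 / 8 = 0.7949
LCL = X̄̄ − A₂·R̄ = 15.0426 − 0.729 × 0.7949 = 14.4632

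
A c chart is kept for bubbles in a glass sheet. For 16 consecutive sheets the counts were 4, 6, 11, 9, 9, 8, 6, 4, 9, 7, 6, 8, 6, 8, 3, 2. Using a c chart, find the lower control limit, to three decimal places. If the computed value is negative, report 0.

c̄ = (4 + 6 + 11 + 9 + 9 + 8 + 6 + 4 + 9 + 7 + 6 + 8 + 6 + 8 + 3 + 2) / 16 = 106 / 16 = 6.6250
LCL = c̄ − 3√c̄ = 6.6250 − 3 × 2.5739 = -1.0967 → 0 (cannot be negative)

0.000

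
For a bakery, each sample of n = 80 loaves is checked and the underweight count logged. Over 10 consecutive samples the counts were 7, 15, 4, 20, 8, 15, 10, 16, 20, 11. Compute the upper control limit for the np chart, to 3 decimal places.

p̄ = Σdᵢ / (k·n) = 126 / (10 × 80) = 0.15750
UCL = np̄ + 3·√(np̄(1−p̄)) = 12.6000 + 3 × √(12.6000×0.84250) = 12.6000 + 3 × 3.2581 = 22.3744

22.374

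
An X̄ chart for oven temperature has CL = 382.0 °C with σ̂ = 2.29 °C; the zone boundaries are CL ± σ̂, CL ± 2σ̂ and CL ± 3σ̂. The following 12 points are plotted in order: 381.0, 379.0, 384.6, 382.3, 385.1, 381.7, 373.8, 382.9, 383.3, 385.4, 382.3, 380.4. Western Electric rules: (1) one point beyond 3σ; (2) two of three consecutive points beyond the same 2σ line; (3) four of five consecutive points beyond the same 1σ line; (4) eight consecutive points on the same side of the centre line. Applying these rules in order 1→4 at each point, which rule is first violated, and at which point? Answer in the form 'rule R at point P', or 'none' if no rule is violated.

Zone of each point (C = within 1σ̂, B = 1σ̂–2σ̂, A = 2σ̂–3σ̂, * = beyond 3σ̂; sign = side of CL): 1:-C, 2:-B, 3:+B, 4:+C, 5:+B, 6:-C, 7:-*, 8:+C, 9:+C, 10:+B, 11:+C, 12:-C
Rule 1 (one point beyond the 3σ limits) is satisfied at point 7.

rule 1 at point 7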